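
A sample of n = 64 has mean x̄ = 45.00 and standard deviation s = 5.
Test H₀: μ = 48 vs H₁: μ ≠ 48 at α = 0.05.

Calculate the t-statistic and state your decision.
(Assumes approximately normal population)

Answer: t = -4.8000, reject H₀

Derivation:
df = n - 1 = 63
SE = s/√n = 5/√64 = 0.6250
t = (x̄ - μ₀)/SE = (45.00 - 48)/0.6250 = -4.8000
Critical value: t_{0.025,63} = ±1.998
p-value < 0.0001
Decision: reject H₀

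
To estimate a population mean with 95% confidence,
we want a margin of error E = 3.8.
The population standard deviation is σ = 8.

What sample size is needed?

z_0.025 = 1.960
n = (z×σ/E)² = (1.960×8/3.8)²
n = 17.0265
Round up: n = 18

Answer: n = 18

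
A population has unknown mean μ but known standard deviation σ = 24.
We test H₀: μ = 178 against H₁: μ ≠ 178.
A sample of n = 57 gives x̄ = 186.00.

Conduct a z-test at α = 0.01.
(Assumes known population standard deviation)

Standard error: SE = σ/√n = 24/√57 = 3.1789
z-statistic: z = (x̄ - μ₀)/SE = (186.00 - 178)/3.1789 = 2.5166
Critical value: ±2.576
p-value = 0.0118
Decision: fail to reject H₀

Answer: z = 2.5166, fail to reject H₀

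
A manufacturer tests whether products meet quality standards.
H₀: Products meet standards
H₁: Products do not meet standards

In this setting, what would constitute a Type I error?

Answer: Rejecting good products that actually meet standards

Derivation:
Type I error (α): Rejecting H₀ when H₀ is true
Type II error (β): Failing to reject H₀ when H₁ is true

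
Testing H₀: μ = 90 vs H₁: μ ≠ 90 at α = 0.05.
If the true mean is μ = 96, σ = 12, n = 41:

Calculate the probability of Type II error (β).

SE = σ/√n = 12/√41 = 1.8741
Critical values: μ₀ ± z_0.025×SE = 90 ± 1.960×1.8741
Acceptance region: (86.3268, 93.6732)
Under H₁ (μ = 96): z_high = (93.6732 - 96)/1.8741 = -1.2416, z_low = (86.3268 - 96)/1.8741 = -5.1615
β = P(not reject | H₁) = Φ(-1.2416) - Φ(-5.1615) ≈ 0.1072

Answer: β ≈ 0.1072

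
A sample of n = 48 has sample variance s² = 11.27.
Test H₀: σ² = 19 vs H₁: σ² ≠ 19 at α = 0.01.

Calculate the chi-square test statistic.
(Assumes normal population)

Answer: χ² = 27.8784, fail to reject H₀

Derivation:
df = n - 1 = 47
χ² = (n-1)s²/σ₀² = 47×11.27/19 = 27.8784
Critical values: χ²_{0.995,47} = 25.775, χ²_{0.005,47} = 75.704
Rejection region: χ² < 25.775 or χ² > 75.704
Decision: fail to reject H₀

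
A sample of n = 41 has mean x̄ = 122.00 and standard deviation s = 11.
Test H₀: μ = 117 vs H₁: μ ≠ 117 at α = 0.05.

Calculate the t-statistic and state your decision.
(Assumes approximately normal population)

df = n - 1 = 40
SE = s/√n = 11/√41 = 1.7179
t = (x̄ - μ₀)/SE = (122.00 - 117)/1.7179 = 2.9105
Critical value: t_{0.025,40} = ±2.021
p-value ≈ 0.0059
Decision: reject H₀

Answer: t = 2.9105, reject H₀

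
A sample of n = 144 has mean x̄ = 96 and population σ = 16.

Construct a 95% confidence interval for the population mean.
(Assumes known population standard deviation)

Answer: (93.3867, 98.6133)

Derivation:
Confidence level: 95%, α = 0.05
z_0.025 = 1.960
SE = σ/√n = 16/√144 = 1.3333
Margin of error = 1.960 × 1.3333 = 2.6133
CI: x̄ ± margin = 96 ± 2.6133
CI: (93.3867, 98.6133)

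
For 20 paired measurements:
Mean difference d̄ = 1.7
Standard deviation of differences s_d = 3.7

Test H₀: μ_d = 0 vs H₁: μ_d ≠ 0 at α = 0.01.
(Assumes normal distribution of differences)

df = n - 1 = 19
SE = s_d/√n = 3.7/√20 = 0.8273
t = d̄/SE = 1.7/0.8273 = 2.0549
Critical value: t_{0.005,19} = ±2.861
p-value ≈ 0.0539
Decision: fail to reject H₀

Answer: t = 2.0549, fail to reject H₀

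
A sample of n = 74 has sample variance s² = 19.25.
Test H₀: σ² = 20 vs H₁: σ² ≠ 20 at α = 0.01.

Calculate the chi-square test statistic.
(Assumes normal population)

df = n - 1 = 73
χ² = (n-1)s²/σ₀² = 73×19.25/20 = 70.2625
Critical values: χ²_{0.995,73} = 45.629, χ²_{0.005,73} = 107.862
Rejection region: χ² < 45.629 or χ² > 107.862
Decision: fail to reject H₀

Answer: χ² = 70.2625, fail to reject H₀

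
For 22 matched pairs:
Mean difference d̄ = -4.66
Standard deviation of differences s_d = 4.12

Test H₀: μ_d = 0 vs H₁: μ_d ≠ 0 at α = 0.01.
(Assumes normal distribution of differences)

df = n - 1 = 21
SE = s_d/√n = 4.12/√22 = 0.8784
t = d̄/SE = -4.66/0.8784 = -5.3051
Critical value: t_{0.005,21} = ±2.831
p-value < 0.0001
Decision: reject H₀

Answer: t = -5.3051, reject H₀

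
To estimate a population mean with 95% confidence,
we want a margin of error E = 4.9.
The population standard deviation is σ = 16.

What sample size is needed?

z_0.025 = 1.960
n = (z×σ/E)² = (1.960×16/4.9)²
n = 40.9600
Round up: n = 41

Answer: n = 41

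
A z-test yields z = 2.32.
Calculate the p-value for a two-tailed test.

For z = 2.32:
p = 2×P(Z > |2.32|) = 2×(1 - Φ(2.32)) = 0.0203

Answer: p-value ≈ 0.0203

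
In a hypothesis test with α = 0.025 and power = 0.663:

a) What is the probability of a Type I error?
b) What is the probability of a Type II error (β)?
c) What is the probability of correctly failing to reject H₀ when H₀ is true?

Answer: a) 0.025, b) 0.337, c) 0.975

Derivation:
a) Type I error probability = α = 0.025
b) Power = P(reject H₀ | H₁ true) = 1 - β = 0.663, so Type II error probability = β = 1 - Power = 0.337
c) P(fail to reject H₀ | H₀ true) = 1 - α = 0.975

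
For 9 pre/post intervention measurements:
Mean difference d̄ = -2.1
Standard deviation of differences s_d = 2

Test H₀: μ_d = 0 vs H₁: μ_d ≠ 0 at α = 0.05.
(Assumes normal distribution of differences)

Answer: t = -3.1498, reject H₀

Derivation:
df = n - 1 = 8
SE = s_d/√n = 2/√9 = 0.6667
t = d̄/SE = -2.1/0.6667 = -3.1498
Critical value: t_{0.025,8} = ±2.306
p-value ≈ 0.0136
Decision: reject H₀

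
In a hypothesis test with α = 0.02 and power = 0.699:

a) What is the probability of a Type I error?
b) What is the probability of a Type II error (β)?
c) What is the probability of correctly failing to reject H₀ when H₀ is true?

a) Type I error probability = α = 0.02
b) Power = P(reject H₀ | H₁ true) = 1 - β = 0.699, so Type II error probability = β = 1 - Power = 0.301
c) P(fail to reject H₀ | H₀ true) = 1 - α = 0.98

Answer: a) 0.02, b) 0.301, c) 0.98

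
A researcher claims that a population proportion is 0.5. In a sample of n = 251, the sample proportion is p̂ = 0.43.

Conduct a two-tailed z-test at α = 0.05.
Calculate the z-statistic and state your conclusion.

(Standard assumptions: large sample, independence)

H₀: p = 0.5, H₁: p ≠ 0.5
Standard error: SE = √(p₀(1-p₀)/n) = √(0.5×0.5/251) = 0.031560
z-statistic: z = (p̂ - p₀)/SE = (0.43 - 0.5)/0.031560 = -2.2180
Critical value: z_0.025 = ±1.960
p-value = 0.0266
Decision: reject H₀ at α = 0.05

Answer: z = -2.2180, reject H₀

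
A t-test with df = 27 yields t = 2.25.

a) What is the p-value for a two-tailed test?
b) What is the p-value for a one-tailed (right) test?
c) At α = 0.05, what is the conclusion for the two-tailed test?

Using t-distribution with df = 27:
a) Two-tailed: p = 2×P(T > 2.25) = 0.0328
b) One-tailed: p = P(T > 2.25) = 0.0164
c) 0.0328 < 0.05, reject H₀

Answer: a) 0.0328, b) 0.0164, c) reject H₀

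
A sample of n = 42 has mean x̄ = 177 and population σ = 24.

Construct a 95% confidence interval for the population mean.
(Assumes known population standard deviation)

Answer: (169.7415, 184.2585)

Derivation:
Confidence level: 95%, α = 0.05
z_0.025 = 1.960
SE = σ/√n = 24/√42 = 3.7033
Margin of error = 1.960 × 3.7033 = 7.2585
CI: x̄ ± margin = 177 ± 7.2585
CI: (169.7415, 184.2585)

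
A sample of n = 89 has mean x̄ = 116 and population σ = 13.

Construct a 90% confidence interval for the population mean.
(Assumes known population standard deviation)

Confidence level: 90%, α = 0.1
z_0.05 = 1.645
SE = σ/√n = 13/√89 = 1.3780
Margin of error = 1.645 × 1.3780 = 2.2668
CI: x̄ ± margin = 116 ± 2.2668
CI: (113.7332, 118.2668)

Answer: (113.7332, 118.2668)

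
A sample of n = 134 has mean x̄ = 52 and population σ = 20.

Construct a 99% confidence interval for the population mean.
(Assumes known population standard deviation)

Confidence level: 99%, α = 0.01
z_0.005 = 2.576
SE = σ/√n = 20/√134 = 1.7277
Margin of error = 2.576 × 1.7277 = 4.4506
CI: x̄ ± margin = 52 ± 4.4506
CI: (47.5494, 56.4506)

Answer: (47.5494, 56.4506)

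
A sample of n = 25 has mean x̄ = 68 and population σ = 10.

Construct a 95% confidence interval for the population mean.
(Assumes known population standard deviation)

Answer: (64.0800, 71.9200)

Derivation:
Confidence level: 95%, α = 0.05
z_0.025 = 1.960
SE = σ/√n = 10/√25 = 2.0000
Margin of error = 1.960 × 2.0000 = 3.9200
CI: x̄ ± margin = 68 ± 3.9200
CI: (64.0800, 71.9200)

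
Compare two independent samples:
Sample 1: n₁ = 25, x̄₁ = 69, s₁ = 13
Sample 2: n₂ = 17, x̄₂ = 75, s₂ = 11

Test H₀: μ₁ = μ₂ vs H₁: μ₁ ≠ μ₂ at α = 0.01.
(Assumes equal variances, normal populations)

Pooled variance: s²_p = [24×13² + 16×11²]/(40) = 149.8000
s_p = 12.2393
SE = s_p×√(1/n₁ + 1/n₂) = 12.2393×√(1/25 + 1/17) = 3.8476
t = (x̄₁ - x̄₂)/SE = (69 - 75)/3.8476 = -1.5594
df = 40, t-critical = ±2.704
Decision: fail to reject H₀

Answer: t = -1.5594, fail to reject H₀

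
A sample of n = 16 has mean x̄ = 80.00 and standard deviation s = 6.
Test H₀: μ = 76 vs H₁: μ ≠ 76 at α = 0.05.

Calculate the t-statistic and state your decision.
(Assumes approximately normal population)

df = n - 1 = 15
SE = s/√n = 6/√16 = 1.5000
t = (x̄ - μ₀)/SE = (80.00 - 76)/1.5000 = 2.6667
Critical value: t_{0.025,15} = ±2.131
p-value ≈ 0.0176
Decision: reject H₀

Answer: t = 2.6667, reject H₀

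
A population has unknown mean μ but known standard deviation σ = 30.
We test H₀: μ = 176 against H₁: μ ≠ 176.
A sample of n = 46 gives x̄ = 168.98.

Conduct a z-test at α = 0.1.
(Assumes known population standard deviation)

Standard error: SE = σ/√n = 30/√46 = 4.4233
z-statistic: z = (x̄ - μ₀)/SE = (168.98 - 176)/4.4233 = -1.5871
Critical value: ±1.645
p-value = 0.1125
Decision: fail to reject H₀

Answer: z = -1.5871, fail to reject H₀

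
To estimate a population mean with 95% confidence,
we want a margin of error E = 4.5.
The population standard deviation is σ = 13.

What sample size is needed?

z_0.025 = 1.960
n = (z×σ/E)² = (1.960×13/4.5)²
n = 32.0608
Round up: n = 33

Answer: n = 33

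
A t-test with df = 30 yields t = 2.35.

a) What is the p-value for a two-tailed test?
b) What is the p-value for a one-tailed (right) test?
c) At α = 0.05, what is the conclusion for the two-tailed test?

Answer: a) 0.0255, b) 0.0128, c) reject H₀

Derivation:
Using t-distribution with df = 30:
a) Two-tailed: p = 2×P(T > 2.35) = 0.0255
b) One-tailed: p = P(T > 2.35) = 0.0128
c) 0.0255 < 0.05, reject H₀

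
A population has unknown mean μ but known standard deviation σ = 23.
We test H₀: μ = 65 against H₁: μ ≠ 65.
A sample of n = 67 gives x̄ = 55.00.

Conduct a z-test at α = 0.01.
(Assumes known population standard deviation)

Standard error: SE = σ/√n = 23/√67 = 2.8099
z-statistic: z = (x̄ - μ₀)/SE = (55.00 - 65)/2.8099 = -3.5588
Critical value: ±2.576
p-value = 0.0004
Decision: reject H₀

Answer: z = -3.5588, reject H₀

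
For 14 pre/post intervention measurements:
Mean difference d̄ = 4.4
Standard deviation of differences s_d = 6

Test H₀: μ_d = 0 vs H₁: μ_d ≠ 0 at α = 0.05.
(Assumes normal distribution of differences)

df = n - 1 = 13
SE = s_d/√n = 6/√14 = 1.6036
t = d̄/SE = 4.4/1.6036 = 2.7438
Critical value: t_{0.025,13} = ±2.160
p-value ≈ 0.0167
Decision: reject H₀

Answer: t = 2.7438, reject H₀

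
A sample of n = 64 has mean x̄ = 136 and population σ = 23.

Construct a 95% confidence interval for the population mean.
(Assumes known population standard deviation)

Answer: (130.3650, 141.6350)

Derivation:
Confidence level: 95%, α = 0.05
z_0.025 = 1.960
SE = σ/√n = 23/√64 = 2.8750
Margin of error = 1.960 × 2.8750 = 5.6350
CI: x̄ ± margin = 136 ± 5.6350
CI: (130.3650, 141.6350)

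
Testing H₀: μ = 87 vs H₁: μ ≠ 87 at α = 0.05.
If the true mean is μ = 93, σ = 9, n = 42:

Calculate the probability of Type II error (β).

Answer: β ≈ 0.0091

Derivation:
SE = σ/√n = 9/√42 = 1.3887
Critical values: μ₀ ± z_0.025×SE = 87 ± 1.960×1.3887
Acceptance region: (84.2781, 89.7219)
Under H₁ (μ = 93): z_high = (89.7219 - 93)/1.3887 = -2.3606, z_low = (84.2781 - 93)/1.3887 = -6.2806
β = P(not reject | H₁) = Φ(-2.3606) - Φ(-6.2806) ≈ 0.0091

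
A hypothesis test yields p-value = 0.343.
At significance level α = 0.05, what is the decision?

Compare p-value to α:
0.343 ≥ 0.05
Decision: fail to reject H₀

Answer: fail to reject H₀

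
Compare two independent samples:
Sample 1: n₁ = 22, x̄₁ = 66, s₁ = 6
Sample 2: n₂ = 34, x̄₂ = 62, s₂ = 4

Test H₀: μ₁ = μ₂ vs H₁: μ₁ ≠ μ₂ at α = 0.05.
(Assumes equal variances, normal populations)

Answer: t = 2.9981, reject H₀

Derivation:
Pooled variance: s²_p = [21×6² + 33×4²]/(54) = 23.7778
s_p = 4.8762
SE = s_p×√(1/n₁ + 1/n₂) = 4.8762×√(1/22 + 1/34) = 1.3342
t = (x̄₁ - x̄₂)/SE = (66 - 62)/1.3342 = 2.9981
df = 54, t-critical = ±2.005
Decision: reject H₀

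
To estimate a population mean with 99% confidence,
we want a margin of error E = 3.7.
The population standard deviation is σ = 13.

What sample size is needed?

Answer: n = 82

Derivation:
z_0.005 = 2.576
n = (z×σ/E)² = (2.576×13/3.7)²
n = 81.9172
Round up: n = 82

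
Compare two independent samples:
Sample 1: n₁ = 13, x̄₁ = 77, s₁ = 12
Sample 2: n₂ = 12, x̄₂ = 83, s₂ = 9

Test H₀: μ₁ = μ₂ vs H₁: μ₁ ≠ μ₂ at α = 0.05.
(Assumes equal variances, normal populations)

Answer: t = -1.4046, fail to reject H₀

Derivation:
Pooled variance: s²_p = [12×12² + 11×9²]/(23) = 113.8696
s_p = 10.6710
SE = s_p×√(1/n₁ + 1/n₂) = 10.6710×√(1/13 + 1/12) = 4.2718
t = (x̄₁ - x̄₂)/SE = (77 - 83)/4.2718 = -1.4046
df = 23, t-critical = ±2.069
Decision: fail to reject H₀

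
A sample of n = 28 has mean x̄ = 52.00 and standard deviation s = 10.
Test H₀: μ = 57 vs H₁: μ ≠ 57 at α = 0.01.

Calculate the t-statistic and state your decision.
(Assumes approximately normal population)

Answer: t = -2.6458, fail to reject H₀

Derivation:
df = n - 1 = 27
SE = s/√n = 10/√28 = 1.8898
t = (x̄ - μ₀)/SE = (52.00 - 57)/1.8898 = -2.6458
Critical value: t_{0.005,27} = ±2.771
p-value ≈ 0.0134
Decision: fail to reject H₀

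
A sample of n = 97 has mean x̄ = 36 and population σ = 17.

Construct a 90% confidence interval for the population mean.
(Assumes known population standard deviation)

Confidence level: 90%, α = 0.1
z_0.05 = 1.645
SE = σ/√n = 17/√97 = 1.7261
Margin of error = 1.645 × 1.7261 = 2.8394
CI: x̄ ± margin = 36 ± 2.8394
CI: (33.1606, 38.8394)

Answer: (33.1606, 38.8394)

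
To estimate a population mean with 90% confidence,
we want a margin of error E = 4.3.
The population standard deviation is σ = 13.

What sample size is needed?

Answer: n = 25

Derivation:
z_0.05 = 1.645
n = (z×σ/E)² = (1.645×13/4.3)²
n = 24.7333
Round up: n = 25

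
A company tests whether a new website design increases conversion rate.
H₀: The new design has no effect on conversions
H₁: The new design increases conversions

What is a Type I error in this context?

Answer: Switching to a new design that doesn't actually help

Derivation:
Type I error: rejecting H₀ when it is actually true (false positive).
Type II error: failing to reject H₀ when H₁ is actually true (false negative).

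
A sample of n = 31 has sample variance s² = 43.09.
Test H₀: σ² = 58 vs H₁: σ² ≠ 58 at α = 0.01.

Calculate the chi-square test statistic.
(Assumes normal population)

df = n - 1 = 30
χ² = (n-1)s²/σ₀² = 30×43.09/58 = 22.2879
Critical values: χ²_{0.995,30} = 13.787, χ²_{0.005,30} = 53.672
Rejection region: χ² < 13.787 or χ² > 53.672
Decision: fail to reject H₀

Answer: χ² = 22.2879, fail to reject H₀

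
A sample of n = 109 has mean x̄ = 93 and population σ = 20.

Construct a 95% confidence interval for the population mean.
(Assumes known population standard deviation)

Confidence level: 95%, α = 0.05
z_0.025 = 1.960
SE = σ/√n = 20/√109 = 1.9157
Margin of error = 1.960 × 1.9157 = 3.7548
CI: x̄ ± margin = 93 ± 3.7548
CI: (89.2452, 96.7548)

Answer: (89.2452, 96.7548)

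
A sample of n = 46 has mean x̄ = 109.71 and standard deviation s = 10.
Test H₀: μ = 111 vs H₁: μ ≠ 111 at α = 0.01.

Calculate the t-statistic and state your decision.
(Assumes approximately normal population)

Answer: t = -0.8749, fail to reject H₀

Derivation:
df = n - 1 = 45
SE = s/√n = 10/√46 = 1.4744
t = (x̄ - μ₀)/SE = (109.71 - 111)/1.4744 = -0.8749
Critical value: t_{0.005,45} = ±2.690
p-value ≈ 0.3863
Decision: fail to reject H₀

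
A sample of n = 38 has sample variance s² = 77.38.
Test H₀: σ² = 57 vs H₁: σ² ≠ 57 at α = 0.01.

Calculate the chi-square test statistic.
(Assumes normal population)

Answer: χ² = 50.2291, fail to reject H₀

Derivation:
df = n - 1 = 37
χ² = (n-1)s²/σ₀² = 37×77.38/57 = 50.2291
Critical values: χ²_{0.995,37} = 18.586, χ²_{0.005,37} = 62.883
Rejection region: χ² < 18.586 or χ² > 62.883
Decision: fail to reject H₀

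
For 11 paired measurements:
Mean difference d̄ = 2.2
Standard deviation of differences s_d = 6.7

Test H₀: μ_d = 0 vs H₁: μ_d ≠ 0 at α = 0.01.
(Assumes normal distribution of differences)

Answer: t = 1.0891, fail to reject H₀

Derivation:
df = n - 1 = 10
SE = s_d/√n = 6.7/√11 = 2.0201
t = d̄/SE = 2.2/2.0201 = 1.0891
Critical value: t_{0.005,10} = ±3.169
p-value ≈ 0.3017
Decision: fail to reject H₀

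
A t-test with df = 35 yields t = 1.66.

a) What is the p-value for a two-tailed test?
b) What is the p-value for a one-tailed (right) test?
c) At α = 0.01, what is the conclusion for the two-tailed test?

Using t-distribution with df = 35:
a) Two-tailed: p = 2×P(T > 1.66) = 0.1058
b) One-tailed: p = P(T > 1.66) = 0.0529
c) 0.1058 ≥ 0.01, fail to reject H₀

Answer: a) 0.1058, b) 0.0529, c) fail to reject H₀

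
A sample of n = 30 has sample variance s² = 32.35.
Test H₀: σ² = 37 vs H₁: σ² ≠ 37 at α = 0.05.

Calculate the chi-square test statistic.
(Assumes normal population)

Answer: χ² = 25.3554, fail to reject H₀

Derivation:
df = n - 1 = 29
χ² = (n-1)s²/σ₀² = 29×32.35/37 = 25.3554
Critical values: χ²_{0.975,29} = 16.047, χ²_{0.025,29} = 45.722
Rejection region: χ² < 16.047 or χ² > 45.722
Decision: fail to reject H₀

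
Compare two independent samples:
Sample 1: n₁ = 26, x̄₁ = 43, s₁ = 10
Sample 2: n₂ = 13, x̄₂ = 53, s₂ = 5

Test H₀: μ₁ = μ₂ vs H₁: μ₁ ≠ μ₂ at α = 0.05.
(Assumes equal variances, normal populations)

Pooled variance: s²_p = [25×10² + 12×5²]/(37) = 75.6757
s_p = 8.6992
SE = s_p×√(1/n₁ + 1/n₂) = 8.6992×√(1/26 + 1/13) = 2.9550
t = (x̄₁ - x̄₂)/SE = (43 - 53)/2.9550 = -3.3841
df = 37, t-critical = ±2.026
Decision: reject H₀

Answer: t = -3.3841, reject H₀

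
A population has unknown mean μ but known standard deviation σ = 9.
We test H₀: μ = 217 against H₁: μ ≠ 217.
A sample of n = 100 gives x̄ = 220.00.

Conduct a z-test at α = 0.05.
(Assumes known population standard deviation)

Standard error: SE = σ/√n = 9/√100 = 0.9000
z-statistic: z = (x̄ - μ₀)/SE = (220.00 - 217)/0.9000 = 3.3333
Critical value: ±1.960
p-value = 0.0009
Decision: reject H₀

Answer: z = 3.3333, reject H₀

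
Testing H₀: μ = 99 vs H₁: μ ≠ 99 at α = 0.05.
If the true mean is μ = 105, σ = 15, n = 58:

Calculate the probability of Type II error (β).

SE = σ/√n = 15/√58 = 1.9696
Critical values: μ₀ ± z_0.025×SE = 99 ± 1.960×1.9696
Acceptance region: (95.1396, 102.8604)
Under H₁ (μ = 105): z_high = (102.8604 - 105)/1.9696 = -1.0863, z_low = (95.1396 - 105)/1.9696 = -5.0063
β = P(not reject | H₁) = Φ(-1.0863) - Φ(-5.0063) ≈ 0.1387

Answer: β ≈ 0.1387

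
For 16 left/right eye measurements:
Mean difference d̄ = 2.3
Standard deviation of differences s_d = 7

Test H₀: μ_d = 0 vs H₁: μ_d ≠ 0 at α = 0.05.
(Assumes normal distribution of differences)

df = n - 1 = 15
SE = s_d/√n = 7/√16 = 1.7500
t = d̄/SE = 2.3/1.7500 = 1.3143
Critical value: t_{0.025,15} = ±2.131
p-value ≈ 0.2085
Decision: fail to reject H₀

Answer: t = 1.3143, fail to reject H₀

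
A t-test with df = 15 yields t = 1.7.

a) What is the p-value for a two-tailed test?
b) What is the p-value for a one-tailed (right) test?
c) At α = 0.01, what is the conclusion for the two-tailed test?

Using t-distribution with df = 15:
a) Two-tailed: p = 2×P(T > 1.7) = 0.1098
b) One-tailed: p = P(T > 1.7) = 0.0549
c) 0.1098 ≥ 0.01, fail to reject H₀

Answer: a) 0.1098, b) 0.0549, c) fail to reject H₀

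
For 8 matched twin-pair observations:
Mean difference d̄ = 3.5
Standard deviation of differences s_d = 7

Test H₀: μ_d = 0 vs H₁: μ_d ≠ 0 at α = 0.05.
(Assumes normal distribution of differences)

Answer: t = 1.4142, fail to reject H₀

Derivation:
df = n - 1 = 7
SE = s_d/√n = 7/√8 = 2.4749
t = d̄/SE = 3.5/2.4749 = 1.4142
Critical value: t_{0.025,7} = ±2.365
p-value ≈ 0.2002
Decision: fail to reject H₀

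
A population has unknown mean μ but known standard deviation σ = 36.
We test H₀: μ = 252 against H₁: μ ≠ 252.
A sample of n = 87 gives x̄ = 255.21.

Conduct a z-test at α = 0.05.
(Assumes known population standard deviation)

Answer: z = 0.8317, fail to reject H₀

Derivation:
Standard error: SE = σ/√n = 36/√87 = 3.8596
z-statistic: z = (x̄ - μ₀)/SE = (255.21 - 252)/3.8596 = 0.8317
Critical value: ±1.960
p-value = 0.4056
Decision: fail to reject H₀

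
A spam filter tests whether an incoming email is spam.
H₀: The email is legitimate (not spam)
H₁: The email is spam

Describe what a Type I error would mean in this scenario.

Answer: Marking a legitimate email as spam

Derivation:
Type I error (α): Rejecting H₀ when H₀ is true
Type II error (β): Failing to reject H₀ when H₁ is true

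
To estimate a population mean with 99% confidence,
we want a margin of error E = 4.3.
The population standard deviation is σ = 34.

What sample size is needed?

Answer: n = 415

Derivation:
z_0.005 = 2.576
n = (z×σ/E)² = (2.576×34/4.3)²
n = 414.8706
Round up: n = 415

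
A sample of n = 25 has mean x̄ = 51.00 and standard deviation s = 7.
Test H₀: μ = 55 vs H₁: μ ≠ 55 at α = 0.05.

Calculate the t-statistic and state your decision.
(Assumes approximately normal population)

df = n - 1 = 24
SE = s/√n = 7/√25 = 1.4000
t = (x̄ - μ₀)/SE = (51.00 - 55)/1.4000 = -2.8571
Critical value: t_{0.025,24} = ±2.064
p-value ≈ 0.0087
Decision: reject H₀

Answer: t = -2.8571, reject H₀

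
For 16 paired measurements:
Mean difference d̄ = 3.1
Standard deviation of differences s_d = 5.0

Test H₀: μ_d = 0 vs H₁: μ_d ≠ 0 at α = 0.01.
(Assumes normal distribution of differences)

df = n - 1 = 15
SE = s_d/√n = 5.0/√16 = 1.2500
t = d̄/SE = 3.1/1.2500 = 2.4800
Critical value: t_{0.005,15} = ±2.947
p-value ≈ 0.0255
Decision: fail to reject H₀

Answer: t = 2.4800, fail to reject H₀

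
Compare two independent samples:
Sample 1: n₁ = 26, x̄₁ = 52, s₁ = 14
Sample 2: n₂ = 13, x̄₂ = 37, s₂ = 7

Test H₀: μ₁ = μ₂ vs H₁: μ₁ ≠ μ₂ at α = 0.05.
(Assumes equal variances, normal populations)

Pooled variance: s²_p = [25×14² + 12×7²]/(37) = 148.3243
s_p = 12.1788
SE = s_p×√(1/n₁ + 1/n₂) = 12.1788×√(1/26 + 1/13) = 4.1369
t = (x̄₁ - x̄₂)/SE = (52 - 37)/4.1369 = 3.6259
df = 37, t-critical = ±2.026
Decision: reject H₀

Answer: t = 3.6259, reject H₀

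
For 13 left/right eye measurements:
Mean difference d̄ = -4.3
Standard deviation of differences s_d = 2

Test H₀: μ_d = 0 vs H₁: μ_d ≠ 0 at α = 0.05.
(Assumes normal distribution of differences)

df = n - 1 = 12
SE = s_d/√n = 2/√13 = 0.5547
t = d̄/SE = -4.3/0.5547 = -7.7519
Critical value: t_{0.025,12} = ±2.179
p-value < 0.0001
Decision: reject H₀

Answer: t = -7.7519, reject H₀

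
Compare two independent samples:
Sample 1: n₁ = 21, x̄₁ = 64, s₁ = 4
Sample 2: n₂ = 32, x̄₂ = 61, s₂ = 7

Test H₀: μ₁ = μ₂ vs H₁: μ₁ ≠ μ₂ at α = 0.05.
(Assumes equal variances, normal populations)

Answer: t = 1.7789, fail to reject H₀

Derivation:
Pooled variance: s²_p = [20×4² + 31×7²]/(51) = 36.0588
s_p = 6.0049
SE = s_p×√(1/n₁ + 1/n₂) = 6.0049×√(1/21 + 1/32) = 1.6864
t = (x̄₁ - x̄₂)/SE = (64 - 61)/1.6864 = 1.7789
df = 51, t-critical = ±2.008
Decision: fail to reject H₀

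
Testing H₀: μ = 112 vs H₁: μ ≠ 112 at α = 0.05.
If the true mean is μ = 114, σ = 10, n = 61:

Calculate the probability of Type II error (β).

SE = σ/√n = 10/√61 = 1.2804
Critical values: μ₀ ± z_0.025×SE = 112 ± 1.960×1.2804
Acceptance region: (109.4904, 114.5096)
Under H₁ (μ = 114): z_high = (114.5096 - 114)/1.2804 = 0.3980, z_low = (109.4904 - 114)/1.2804 = -3.5220
β = P(not reject | H₁) = Φ(0.3980) - Φ(-3.5220) ≈ 0.6545

Answer: β ≈ 0.6545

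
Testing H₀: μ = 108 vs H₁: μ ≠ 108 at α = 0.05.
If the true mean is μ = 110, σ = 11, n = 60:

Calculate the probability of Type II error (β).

SE = σ/√n = 11/√60 = 1.4201
Critical values: μ₀ ± z_0.025×SE = 108 ± 1.960×1.4201
Acceptance region: (105.2166, 110.7834)
Under H₁ (μ = 110): z_high = (110.7834 - 110)/1.4201 = 0.5517, z_low = (105.2166 - 110)/1.4201 = -3.3684
β = P(not reject | H₁) = Φ(0.5517) - Φ(-3.3684) ≈ 0.7090

Answer: β ≈ 0.7090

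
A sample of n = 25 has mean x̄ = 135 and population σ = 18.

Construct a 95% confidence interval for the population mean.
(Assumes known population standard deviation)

Confidence level: 95%, α = 0.05
z_0.025 = 1.960
SE = σ/√n = 18/√25 = 3.6000
Margin of error = 1.960 × 3.6000 = 7.0560
CI: x̄ ± margin = 135 ± 7.0560
CI: (127.9440, 142.0560)

Answer: (127.9440, 142.0560)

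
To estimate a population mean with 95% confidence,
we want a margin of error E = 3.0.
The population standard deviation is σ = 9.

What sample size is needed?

z_0.025 = 1.960
n = (z×σ/E)² = (1.960×9/3.0)²
n = 34.5744
Round up: n = 35

Answer: n = 35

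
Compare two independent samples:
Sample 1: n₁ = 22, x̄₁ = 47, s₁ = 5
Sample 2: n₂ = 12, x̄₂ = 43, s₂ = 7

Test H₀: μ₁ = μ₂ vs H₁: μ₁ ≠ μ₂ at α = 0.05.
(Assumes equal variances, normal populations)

Pooled variance: s²_p = [21×5² + 11×7²]/(32) = 33.2500
s_p = 5.7663
SE = s_p×√(1/n₁ + 1/n₂) = 5.7663×√(1/22 + 1/12) = 2.0694
t = (x̄₁ - x̄₂)/SE = (47 - 43)/2.0694 = 1.9329
df = 32, t-critical = ±2.037
Decision: fail to reject H₀

Answer: t = 1.9329, fail to reject H₀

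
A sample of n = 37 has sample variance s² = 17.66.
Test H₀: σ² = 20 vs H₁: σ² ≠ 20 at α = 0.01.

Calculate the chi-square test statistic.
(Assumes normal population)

df = n - 1 = 36
χ² = (n-1)s²/σ₀² = 36×17.66/20 = 31.7880
Critical values: χ²_{0.995,36} = 17.887, χ²_{0.005,36} = 61.581
Rejection region: χ² < 17.887 or χ² > 61.581
Decision: fail to reject H₀

Answer: χ² = 31.7880, fail to reject H₀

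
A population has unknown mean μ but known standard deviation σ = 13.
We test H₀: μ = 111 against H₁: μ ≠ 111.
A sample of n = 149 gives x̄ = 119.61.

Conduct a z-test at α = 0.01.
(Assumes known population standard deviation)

Standard error: SE = σ/√n = 13/√149 = 1.0650
z-statistic: z = (x̄ - μ₀)/SE = (119.61 - 111)/1.0650 = 8.0845
Critical value: ±2.576
p-value < 0.0001
Decision: reject H₀

Answer: z = 8.0845, reject H₀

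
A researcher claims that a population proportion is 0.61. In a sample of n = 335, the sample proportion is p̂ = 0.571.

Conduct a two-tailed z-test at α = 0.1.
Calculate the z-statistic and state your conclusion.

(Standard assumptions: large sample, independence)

Answer: z = -1.4635, fail to reject H₀

Derivation:
H₀: p = 0.61, H₁: p ≠ 0.61
Standard error: SE = √(p₀(1-p₀)/n) = √(0.61×0.39/335) = 0.026649
z-statistic: z = (p̂ - p₀)/SE = (0.571 - 0.61)/0.026649 = -1.4635
Critical value: z_0.05 = ±1.645
p-value = 0.1433
Decision: fail to reject H₀ at α = 0.1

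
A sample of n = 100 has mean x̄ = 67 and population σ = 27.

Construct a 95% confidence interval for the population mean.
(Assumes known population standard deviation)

Confidence level: 95%, α = 0.05
z_0.025 = 1.960
SE = σ/√n = 27/√100 = 2.7000
Margin of error = 1.960 × 2.7000 = 5.2920
CI: x̄ ± margin = 67 ± 5.2920
CI: (61.7080, 72.2920)

Answer: (61.7080, 72.2920)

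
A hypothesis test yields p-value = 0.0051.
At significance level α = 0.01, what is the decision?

Compare p-value to α:
0.0051 < 0.01
Decision: reject H₀

Answer: reject H₀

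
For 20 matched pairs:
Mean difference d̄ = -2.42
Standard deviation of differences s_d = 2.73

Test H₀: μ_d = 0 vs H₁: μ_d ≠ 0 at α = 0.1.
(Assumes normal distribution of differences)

Answer: t = -3.9646, reject H₀

Derivation:
df = n - 1 = 19
SE = s_d/√n = 2.73/√20 = 0.6104
t = d̄/SE = -2.42/0.6104 = -3.9646
Critical value: t_{0.05,19} = ±1.729
p-value ≈ 0.0008
Decision: reject H₀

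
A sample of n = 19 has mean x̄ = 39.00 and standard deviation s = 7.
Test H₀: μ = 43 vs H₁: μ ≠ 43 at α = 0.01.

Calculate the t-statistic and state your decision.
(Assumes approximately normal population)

df = n - 1 = 18
SE = s/√n = 7/√19 = 1.6059
t = (x̄ - μ₀)/SE = (39.00 - 43)/1.6059 = -2.4908
Critical value: t_{0.005,18} = ±2.878
p-value ≈ 0.0227
Decision: fail to reject H₀

Answer: t = -2.4908, fail to reject H₀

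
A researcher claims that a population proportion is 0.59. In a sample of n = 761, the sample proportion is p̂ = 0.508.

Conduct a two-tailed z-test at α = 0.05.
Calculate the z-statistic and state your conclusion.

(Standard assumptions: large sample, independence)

H₀: p = 0.59, H₁: p ≠ 0.59
Standard error: SE = √(p₀(1-p₀)/n) = √(0.59×0.41/761) = 0.017829
z-statistic: z = (p̂ - p₀)/SE = (0.508 - 0.59)/0.017829 = -4.5992
Critical value: z_0.025 = ±1.960
p-value < 0.0001
Decision: reject H₀ at α = 0.05

Answer: z = -4.5992, reject H₀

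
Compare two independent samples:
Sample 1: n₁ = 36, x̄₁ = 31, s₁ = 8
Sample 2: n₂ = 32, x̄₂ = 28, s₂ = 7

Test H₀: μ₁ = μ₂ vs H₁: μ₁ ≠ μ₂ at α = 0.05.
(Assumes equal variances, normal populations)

Answer: t = 1.6362, fail to reject H₀

Derivation:
Pooled variance: s²_p = [35×8² + 31×7²]/(66) = 56.9545
s_p = 7.5468
SE = s_p×√(1/n₁ + 1/n₂) = 7.5468×√(1/36 + 1/32) = 1.8335
t = (x̄₁ - x̄₂)/SE = (31 - 28)/1.8335 = 1.6362
df = 66, t-critical = ±1.997
Decision: fail to reject H₀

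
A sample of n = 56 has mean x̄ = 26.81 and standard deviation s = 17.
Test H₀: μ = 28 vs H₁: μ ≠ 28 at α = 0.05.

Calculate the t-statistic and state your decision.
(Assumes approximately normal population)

Answer: t = -0.5238, fail to reject H₀

Derivation:
df = n - 1 = 55
SE = s/√n = 17/√56 = 2.2717
t = (x̄ - μ₀)/SE = (26.81 - 28)/2.2717 = -0.5238
Critical value: t_{0.025,55} = ±2.004
p-value ≈ 0.6025
Decision: fail to reject H₀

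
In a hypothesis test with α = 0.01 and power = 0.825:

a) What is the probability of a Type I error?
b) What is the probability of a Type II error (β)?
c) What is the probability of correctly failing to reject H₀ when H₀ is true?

Answer: a) 0.01, b) 0.175, c) 0.99

Derivation:
a) Type I error probability = α = 0.01
b) Power = P(reject H₀ | H₁ true) = 1 - β = 0.825, so Type II error probability = β = 1 - Power = 0.175
c) P(fail to reject H₀ | H₀ true) = 1 - α = 0.99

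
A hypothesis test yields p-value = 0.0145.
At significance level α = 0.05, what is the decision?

Compare p-value to α:
0.0145 < 0.05
Decision: reject H₀

Answer: reject H₀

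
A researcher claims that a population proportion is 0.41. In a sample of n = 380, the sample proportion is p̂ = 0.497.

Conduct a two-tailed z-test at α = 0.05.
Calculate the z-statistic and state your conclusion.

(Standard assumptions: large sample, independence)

H₀: p = 0.41, H₁: p ≠ 0.41
Standard error: SE = √(p₀(1-p₀)/n) = √(0.41×0.59/380) = 0.025231
z-statistic: z = (p̂ - p₀)/SE = (0.497 - 0.41)/0.025231 = 3.4481
Critical value: z_0.025 = ±1.960
p-value = 0.0006
Decision: reject H₀ at α = 0.05

Answer: z = 3.4481, reject H₀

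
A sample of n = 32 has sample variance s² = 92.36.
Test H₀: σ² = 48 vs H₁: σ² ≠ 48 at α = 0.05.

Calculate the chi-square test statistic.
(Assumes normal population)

Answer: χ² = 59.6492, reject H₀

Derivation:
df = n - 1 = 31
χ² = (n-1)s²/σ₀² = 31×92.36/48 = 59.6492
Critical values: χ²_{0.975,31} = 17.539, χ²_{0.025,31} = 48.232
Rejection region: χ² < 17.539 or χ² > 48.232
Decision: reject H₀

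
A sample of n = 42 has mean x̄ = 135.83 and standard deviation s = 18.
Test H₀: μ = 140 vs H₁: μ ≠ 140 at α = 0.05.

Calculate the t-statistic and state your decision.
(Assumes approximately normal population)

Answer: t = -1.5014, fail to reject H₀

Derivation:
df = n - 1 = 41
SE = s/√n = 18/√42 = 2.7775
t = (x̄ - μ₀)/SE = (135.83 - 140)/2.7775 = -1.5014
Critical value: t_{0.025,41} = ±2.020
p-value ≈ 0.1409
Decision: fail to reject H₀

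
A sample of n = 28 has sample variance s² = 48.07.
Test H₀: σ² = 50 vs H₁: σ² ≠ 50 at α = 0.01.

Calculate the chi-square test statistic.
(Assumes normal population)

Answer: χ² = 25.9578, fail to reject H₀

Derivation:
df = n - 1 = 27
χ² = (n-1)s²/σ₀² = 27×48.07/50 = 25.9578
Critical values: χ²_{0.995,27} = 11.808, χ²_{0.005,27} = 49.645
Rejection region: χ² < 11.808 or χ² > 49.645
Decision: fail to reject H₀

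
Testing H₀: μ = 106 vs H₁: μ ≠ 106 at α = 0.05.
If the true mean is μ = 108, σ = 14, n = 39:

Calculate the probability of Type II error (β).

Answer: β ≈ 0.8550

Derivation:
SE = σ/√n = 14/√39 = 2.2418
Critical values: μ₀ ± z_0.025×SE = 106 ± 1.960×2.2418
Acceptance region: (101.6061, 110.3939)
Under H₁ (μ = 108): z_high = (110.3939 - 108)/2.2418 = 1.0678, z_low = (101.6061 - 108)/2.2418 = -2.8521
β = P(not reject | H₁) = Φ(1.0678) - Φ(-2.8521) ≈ 0.8550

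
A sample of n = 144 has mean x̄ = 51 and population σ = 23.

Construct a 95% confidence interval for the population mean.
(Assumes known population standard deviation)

Confidence level: 95%, α = 0.05
z_0.025 = 1.960
SE = σ/√n = 23/√144 = 1.9167
Margin of error = 1.960 × 1.9167 = 3.7567
CI: x̄ ± margin = 51 ± 3.7567
CI: (47.2433, 54.7567)

Answer: (47.2433, 54.7567)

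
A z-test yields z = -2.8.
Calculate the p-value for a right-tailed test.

For z = -2.8:
p = P(Z > -2.8) = 1 - Φ(-2.8) = 0.9974

Answer: p-value ≈ 0.9974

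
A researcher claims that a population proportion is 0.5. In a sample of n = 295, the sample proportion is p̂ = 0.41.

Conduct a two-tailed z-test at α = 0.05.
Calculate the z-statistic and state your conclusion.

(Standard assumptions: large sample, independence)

H₀: p = 0.5, H₁: p ≠ 0.5
Standard error: SE = √(p₀(1-p₀)/n) = √(0.5×0.5/295) = 0.029111
z-statistic: z = (p̂ - p₀)/SE = (0.41 - 0.5)/0.029111 = -3.0916
Critical value: z_0.025 = ±1.960
p-value = 0.0020
Decision: reject H₀ at α = 0.05

Answer: z = -3.0916, reject H₀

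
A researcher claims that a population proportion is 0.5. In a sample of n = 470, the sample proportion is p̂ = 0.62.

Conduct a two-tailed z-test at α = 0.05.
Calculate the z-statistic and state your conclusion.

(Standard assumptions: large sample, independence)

Answer: z = 5.2031, reject H₀

Derivation:
H₀: p = 0.5, H₁: p ≠ 0.5
Standard error: SE = √(p₀(1-p₀)/n) = √(0.5×0.5/470) = 0.023063
z-statistic: z = (p̂ - p₀)/SE = (0.62 - 0.5)/0.023063 = 5.2031
Critical value: z_0.025 = ±1.960
p-value < 0.0001
Decision: reject H₀ at α = 0.05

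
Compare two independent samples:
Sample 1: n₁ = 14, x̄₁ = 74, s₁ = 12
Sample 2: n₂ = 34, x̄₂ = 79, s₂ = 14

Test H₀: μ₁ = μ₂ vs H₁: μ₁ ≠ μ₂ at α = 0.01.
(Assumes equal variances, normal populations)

Pooled variance: s²_p = [13×12² + 33×14²]/(46) = 181.3043
s_p = 13.4649
SE = s_p×√(1/n₁ + 1/n₂) = 13.4649×√(1/14 + 1/34) = 4.2758
t = (x̄₁ - x̄₂)/SE = (74 - 79)/4.2758 = -1.1694
df = 46, t-critical = ±2.687
Decision: fail to reject H₀

Answer: t = -1.1694, fail to reject H₀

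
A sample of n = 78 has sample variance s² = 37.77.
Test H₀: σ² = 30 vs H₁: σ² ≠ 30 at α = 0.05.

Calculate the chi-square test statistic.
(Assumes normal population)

df = n - 1 = 77
χ² = (n-1)s²/σ₀² = 77×37.77/30 = 96.9430
Critical values: χ²_{0.975,77} = 54.623, χ²_{0.025,77} = 103.158
Rejection region: χ² < 54.623 or χ² > 103.158
Decision: fail to reject H₀

Answer: χ² = 96.9430, fail to reject H₀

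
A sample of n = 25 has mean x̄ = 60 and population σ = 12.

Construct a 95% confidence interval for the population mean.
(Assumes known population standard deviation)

Confidence level: 95%, α = 0.05
z_0.025 = 1.960
SE = σ/√n = 12/√25 = 2.4000
Margin of error = 1.960 × 2.4000 = 4.7040
CI: x̄ ± margin = 60 ± 4.7040
CI: (55.2960, 64.7040)

Answer: (55.2960, 64.7040)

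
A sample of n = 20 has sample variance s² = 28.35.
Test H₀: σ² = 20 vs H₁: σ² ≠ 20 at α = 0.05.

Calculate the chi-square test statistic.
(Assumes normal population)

Answer: χ² = 26.9325, fail to reject H₀

Derivation:
df = n - 1 = 19
χ² = (n-1)s²/σ₀² = 19×28.35/20 = 26.9325
Critical values: χ²_{0.975,19} = 8.907, χ²_{0.025,19} = 32.852
Rejection region: χ² < 8.907 or χ² > 32.852
Decision: fail to reject H₀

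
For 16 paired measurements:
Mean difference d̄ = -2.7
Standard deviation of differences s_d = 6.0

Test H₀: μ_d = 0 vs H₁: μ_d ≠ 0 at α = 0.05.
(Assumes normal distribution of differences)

df = n - 1 = 15
SE = s_d/√n = 6.0/√16 = 1.5000
t = d̄/SE = -2.7/1.5000 = -1.8000
Critical value: t_{0.025,15} = ±2.131
p-value ≈ 0.0920
Decision: fail to reject H₀

Answer: t = -1.8000, fail to reject H₀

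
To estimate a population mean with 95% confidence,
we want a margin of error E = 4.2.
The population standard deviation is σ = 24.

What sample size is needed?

Answer: n = 126

Derivation:
z_0.025 = 1.960
n = (z×σ/E)² = (1.960×24/4.2)²
n = 125.4400
Round up: n = 126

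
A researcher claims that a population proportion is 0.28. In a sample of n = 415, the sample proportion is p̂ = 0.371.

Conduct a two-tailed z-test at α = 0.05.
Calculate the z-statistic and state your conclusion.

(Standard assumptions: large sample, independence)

Answer: z = 4.1289, reject H₀

Derivation:
H₀: p = 0.28, H₁: p ≠ 0.28
Standard error: SE = √(p₀(1-p₀)/n) = √(0.28×0.72/415) = 0.022040
z-statistic: z = (p̂ - p₀)/SE = (0.371 - 0.28)/0.022040 = 4.1289
Critical value: z_0.025 = ±1.960
p-value < 0.0001
Decision: reject H₀ at α = 0.05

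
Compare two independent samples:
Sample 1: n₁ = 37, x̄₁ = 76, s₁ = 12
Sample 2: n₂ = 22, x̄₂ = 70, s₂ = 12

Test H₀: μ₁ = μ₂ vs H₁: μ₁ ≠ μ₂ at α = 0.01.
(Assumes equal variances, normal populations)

Answer: t = 1.8572, fail to reject H₀

Derivation:
Pooled variance: s²_p = [36×12² + 21×12²]/(57) = 144.0000
s_p = 12.0000
SE = s_p×√(1/n₁ + 1/n₂) = 12.0000×√(1/37 + 1/22) = 3.2307
t = (x̄₁ - x̄₂)/SE = (76 - 70)/3.2307 = 1.8572
df = 57, t-critical = ±2.665
Decision: fail to reject H₀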